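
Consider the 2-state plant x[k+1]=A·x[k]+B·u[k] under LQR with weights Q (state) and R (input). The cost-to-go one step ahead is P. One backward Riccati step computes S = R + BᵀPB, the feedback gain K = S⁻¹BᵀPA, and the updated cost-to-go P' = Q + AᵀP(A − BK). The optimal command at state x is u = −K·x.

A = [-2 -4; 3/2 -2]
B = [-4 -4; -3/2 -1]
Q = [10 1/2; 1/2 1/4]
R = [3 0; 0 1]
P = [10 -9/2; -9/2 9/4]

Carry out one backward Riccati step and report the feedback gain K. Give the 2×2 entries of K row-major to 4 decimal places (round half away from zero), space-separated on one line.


BᵀP = [-33.2500 14.6250; -35.5000 15.7500]
S = R + BᵀPB = [3 0; 0 1] + [111.0625 118.3750; 118.3750 126.2500] = [114.0625 118.3750; 118.3750 127.2500]
BᵀPA = [88.4375 103.7500; 94.6250 110.5000]
K = S⁻¹·BᵀPA = [0.1045 0.2426; 0.6464 0.6427]
A−BK = [1.0036 -0.4588; 2.3032 -0.9934]
AᵀP(A−BK) = [1.6549 -0.0194; -0.0194 0.8131]
P' = Q + AᵀP(A−BK) = [11.6549 0.4806; 0.4806 1.0631]
tr(P') = 12.7179

0.1045 0.2426 0.6464 0.6427


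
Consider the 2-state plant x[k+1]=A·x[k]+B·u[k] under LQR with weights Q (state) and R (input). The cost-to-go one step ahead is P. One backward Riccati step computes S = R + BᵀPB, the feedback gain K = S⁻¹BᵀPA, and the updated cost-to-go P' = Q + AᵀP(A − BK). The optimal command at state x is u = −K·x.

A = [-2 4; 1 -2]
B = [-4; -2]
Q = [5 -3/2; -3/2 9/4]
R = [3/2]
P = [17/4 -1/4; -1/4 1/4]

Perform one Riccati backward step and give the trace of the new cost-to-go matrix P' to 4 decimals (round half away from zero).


BᵀP = [-16.5000 0.5000]
S = R + BᵀPB = [3/2] + [65.0000] = [66.5000]
BᵀPA = [33.5000 -67.0000]
K = S⁻¹·BᵀPA = [0.5038 -1.0075]
A−BK = [0.0150 -0.0301; 2.0075 -4.0150]
AᵀP(A−BK) = [1.3741 -2.7481; -2.7481 5.4962]
P' = Q + AᵀP(A−BK) = [6.3741 -4.2481; -4.2481 7.7462]
tr(P') = 14.1203

14.1203


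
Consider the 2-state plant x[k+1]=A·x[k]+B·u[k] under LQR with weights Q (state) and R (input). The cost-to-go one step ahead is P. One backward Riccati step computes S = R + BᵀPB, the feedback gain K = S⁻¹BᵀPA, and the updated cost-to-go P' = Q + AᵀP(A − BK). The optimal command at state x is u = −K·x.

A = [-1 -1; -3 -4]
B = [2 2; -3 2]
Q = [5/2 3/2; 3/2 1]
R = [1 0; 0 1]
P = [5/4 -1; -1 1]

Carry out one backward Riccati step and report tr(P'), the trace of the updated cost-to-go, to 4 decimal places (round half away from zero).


BᵀP = [5.5000 -5.0000; 0.5000 0.0000]
S = R + BᵀPB = [1 0; 0 1] + [26.0000 1.0000; 1.0000 1.0000] = [27.0000 1.0000; 1.0000 2.0000]
BᵀPA = [9.5000 14.5000; -0.5000 -0.5000]
K = S⁻¹·BᵀPA = [0.3679 0.5566; -0.4340 -0.5283]
A−BK = [-0.8679 -1.0566; -1.0283 -1.2736]
AᵀP(A−BK) = [0.5377 0.6981; 0.6981 0.9151]
P' = Q + AᵀP(A−BK) = [3.0377 2.1981; 2.1981 1.9151]
tr(P') = 4.9528

4.9528


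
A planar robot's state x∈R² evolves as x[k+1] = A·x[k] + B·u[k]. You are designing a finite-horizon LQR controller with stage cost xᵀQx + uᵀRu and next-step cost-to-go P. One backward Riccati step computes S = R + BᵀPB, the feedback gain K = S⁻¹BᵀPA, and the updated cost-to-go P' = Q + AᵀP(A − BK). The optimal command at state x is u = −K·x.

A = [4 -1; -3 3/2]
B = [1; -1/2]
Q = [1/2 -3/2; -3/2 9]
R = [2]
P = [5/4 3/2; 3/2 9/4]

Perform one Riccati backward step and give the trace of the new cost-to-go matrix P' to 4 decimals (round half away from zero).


15.2297

BᵀP = [0.5000 0.3750]
S = R + BᵀPB = [2] + [0.3125] = [2.3125]
BᵀPA = [0.8750 0.0625]
K = S⁻¹·BᵀPA = [0.3784 0.0270]
A−BK = [3.6216 -1.0270; -2.8108 1.5135]
AᵀP(A−BK) = [3.9189 -1.6486; -1.6486 1.8108]
P' = Q + AᵀP(A−BK) = [4.4189 -3.1486; -3.1486 10.8108]
tr(P') = 15.2297


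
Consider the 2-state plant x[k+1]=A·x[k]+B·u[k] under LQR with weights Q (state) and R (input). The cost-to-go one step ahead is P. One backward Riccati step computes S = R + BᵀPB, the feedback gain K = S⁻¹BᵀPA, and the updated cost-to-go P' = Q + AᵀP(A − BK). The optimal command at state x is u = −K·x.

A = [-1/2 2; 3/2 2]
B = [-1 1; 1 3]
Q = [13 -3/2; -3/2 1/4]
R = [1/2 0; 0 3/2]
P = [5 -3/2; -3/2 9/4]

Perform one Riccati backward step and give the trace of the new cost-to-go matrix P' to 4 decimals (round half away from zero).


15.3966

BᵀP = [-6.5000 3.7500; 0.5000 5.2500]
S = R + BᵀPB = [1/2 0; 0 3/2] + [10.2500 4.7500; 4.7500 16.2500] = [10.7500 4.7500; 4.7500 17.7500]
BᵀPA = [8.8750 -5.5000; 7.6250 11.5000]
K = S⁻¹·BᵀPA = [0.7210 -0.9049; 0.2366 0.8900]
A−BK = [-0.0156 0.2051; 0.0691 0.2348]
AᵀP(A−BK) = [0.3591 -0.0056; -0.0056 1.7875]
P' = Q + AᵀP(A−BK) = [13.3591 -1.5056; -1.5056 2.0375]
tr(P') = 15.3966


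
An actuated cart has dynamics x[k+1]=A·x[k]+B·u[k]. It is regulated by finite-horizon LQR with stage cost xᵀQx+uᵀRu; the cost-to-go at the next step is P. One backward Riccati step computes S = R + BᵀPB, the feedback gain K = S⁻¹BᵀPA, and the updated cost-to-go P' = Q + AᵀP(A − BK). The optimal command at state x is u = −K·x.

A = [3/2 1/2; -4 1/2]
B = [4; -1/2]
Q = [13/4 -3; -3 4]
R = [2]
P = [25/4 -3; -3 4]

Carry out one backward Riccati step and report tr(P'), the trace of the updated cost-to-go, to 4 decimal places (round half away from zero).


42.3130

BᵀP = [26.5000 -14.0000]
S = R + BᵀPB = [2] + [113.0000] = [115.0000]
BᵀPA = [95.7500 6.2500]
K = S⁻¹·BᵀPA = [0.8326 0.0543]
A−BK = [-1.8304 0.2826; -3.5837 0.5272]
AᵀP(A−BK) = [34.3402 -4.7663; -4.7663 0.7228]
P' = Q + AᵀP(A−BK) = [37.5902 -7.7663; -7.7663 4.7228]
tr(P') = 42.3130


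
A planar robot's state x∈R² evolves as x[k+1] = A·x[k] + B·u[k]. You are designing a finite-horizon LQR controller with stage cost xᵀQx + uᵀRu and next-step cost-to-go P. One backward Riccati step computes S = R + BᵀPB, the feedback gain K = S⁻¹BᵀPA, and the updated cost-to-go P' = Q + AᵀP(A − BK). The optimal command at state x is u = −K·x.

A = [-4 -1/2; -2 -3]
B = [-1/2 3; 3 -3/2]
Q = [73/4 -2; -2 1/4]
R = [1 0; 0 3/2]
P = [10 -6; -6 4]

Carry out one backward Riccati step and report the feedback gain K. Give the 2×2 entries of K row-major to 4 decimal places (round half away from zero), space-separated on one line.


-0.5924 -0.7273 -1.0499 -0.0909

BᵀP = [-23.0000 15.0000; 39.0000 -24.0000]
S = R + BᵀPB = [1 0; 0 3/2] + [56.5000 -91.5000; -91.5000 153.0000] = [57.5000 -91.5000; -91.5000 154.5000]
BᵀPA = [62.0000 -33.5000; -108.0000 52.5000]
K = S⁻¹·BᵀPA = [-0.5924 -0.7273; -1.0499 -0.0909]
A−BK = [-1.1466 -0.5909; -1.7977 -0.9545]
AᵀP(A−BK) = [3.3431 1.2727; 1.2727 0.9091]
P' = Q + AᵀP(A−BK) = [21.5931 -0.7273; -0.7273 1.1591]
tr(P') = 22.7522


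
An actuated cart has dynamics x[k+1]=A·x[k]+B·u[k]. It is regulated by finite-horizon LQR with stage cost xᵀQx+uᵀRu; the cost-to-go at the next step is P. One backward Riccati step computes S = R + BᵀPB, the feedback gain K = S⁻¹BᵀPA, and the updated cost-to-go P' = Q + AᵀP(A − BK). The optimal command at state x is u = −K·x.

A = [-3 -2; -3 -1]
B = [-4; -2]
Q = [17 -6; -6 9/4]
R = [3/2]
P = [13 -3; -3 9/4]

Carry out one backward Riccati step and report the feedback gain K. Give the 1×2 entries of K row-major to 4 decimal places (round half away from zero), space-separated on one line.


BᵀP = [-46.0000 7.5000]
S = R + BᵀPB = [3/2] + [169.0000] = [170.5000]
BᵀPA = [115.5000 84.5000]
K = S⁻¹·BᵀPA = [0.6774 0.4956]
A−BK = [-0.2903 -0.0176; -1.6452 -0.0088]
AᵀP(A−BK) = [5.0081 0.5081; 0.5081 0.3717]
P' = Q + AᵀP(A−BK) = [22.0081 -5.4919; -5.4919 2.6217]
tr(P') = 24.6298

0.6774 0.4956


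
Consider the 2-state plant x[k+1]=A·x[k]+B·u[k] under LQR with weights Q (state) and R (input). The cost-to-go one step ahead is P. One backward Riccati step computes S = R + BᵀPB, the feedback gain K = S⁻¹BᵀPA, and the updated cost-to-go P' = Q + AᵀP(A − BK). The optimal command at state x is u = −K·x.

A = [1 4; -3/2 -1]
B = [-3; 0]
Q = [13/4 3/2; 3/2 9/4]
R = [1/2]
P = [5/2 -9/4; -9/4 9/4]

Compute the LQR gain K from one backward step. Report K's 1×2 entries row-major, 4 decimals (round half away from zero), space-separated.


BᵀP = [-7.5000 6.7500]
S = R + BᵀPB = [1/2] + [22.5000] = [23.0000]
BᵀPA = [-17.6250 -36.7500]
K = S⁻¹·BᵀPA = [-0.7663 -1.5978]
A−BK = [-1.2989 -0.7935; -1.5000 -1.0000]
AᵀP(A−BK) = [0.8064 0.9633; 0.9633 1.5299]
P' = Q + AᵀP(A−BK) = [4.0564 2.4633; 2.4633 3.7799]
tr(P') = 7.8363

-0.7663 -1.5978


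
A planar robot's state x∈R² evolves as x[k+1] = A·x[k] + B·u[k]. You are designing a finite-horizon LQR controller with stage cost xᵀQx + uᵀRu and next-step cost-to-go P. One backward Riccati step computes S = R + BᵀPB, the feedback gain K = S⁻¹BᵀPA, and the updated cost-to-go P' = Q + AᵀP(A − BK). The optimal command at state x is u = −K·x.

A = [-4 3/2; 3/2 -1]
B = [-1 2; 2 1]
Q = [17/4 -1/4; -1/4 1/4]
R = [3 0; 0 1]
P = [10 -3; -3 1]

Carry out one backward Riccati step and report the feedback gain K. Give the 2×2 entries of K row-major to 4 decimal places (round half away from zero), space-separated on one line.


0.7553 -0.3298 -1.8369 0.7199

BᵀP = [-16.0000 5.0000; 17.0000 -5.0000]
S = R + BᵀPB = [3 0; 0 1] + [26.0000 -27.0000; -27.0000 29.0000] = [29.0000 -27.0000; -27.0000 30.0000]
BᵀPA = [71.5000 -29.0000; -75.5000 30.5000]
K = S⁻¹·BᵀPA = [0.7553 -0.3298; -1.8369 0.7199]
A−BK = [0.4291 -0.2695; 1.8262 -1.0603]
AᵀP(A−BK) = [5.5603 -2.3209; -2.3209 0.9805]
P' = Q + AᵀP(A−BK) = [9.8103 -2.5709; -2.5709 1.2305]
tr(P') = 11.0408


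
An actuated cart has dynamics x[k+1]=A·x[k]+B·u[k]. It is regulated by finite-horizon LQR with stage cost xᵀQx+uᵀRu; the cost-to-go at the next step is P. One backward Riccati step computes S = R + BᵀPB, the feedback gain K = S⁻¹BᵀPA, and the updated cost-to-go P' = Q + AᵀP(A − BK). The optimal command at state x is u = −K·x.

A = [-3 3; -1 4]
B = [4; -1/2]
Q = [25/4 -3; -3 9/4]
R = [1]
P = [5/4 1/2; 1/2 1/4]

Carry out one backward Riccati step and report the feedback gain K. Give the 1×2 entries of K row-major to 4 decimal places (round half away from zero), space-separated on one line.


BᵀP = [4.7500 1.8750]
S = R + BᵀPB = [1] + [18.0625] = [19.0625]
BᵀPA = [-16.1250 21.7500]
K = S⁻¹·BᵀPA = [-0.8459 1.1410]
A−BK = [0.3836 -1.5639; -1.4230 4.5705]
AᵀP(A−BK) = [0.8598 -1.3516; -1.3516 2.4336]
P' = Q + AᵀP(A−BK) = [7.1098 -4.3516; -4.3516 4.6836]
tr(P') = 11.7934

-0.8459 1.1410


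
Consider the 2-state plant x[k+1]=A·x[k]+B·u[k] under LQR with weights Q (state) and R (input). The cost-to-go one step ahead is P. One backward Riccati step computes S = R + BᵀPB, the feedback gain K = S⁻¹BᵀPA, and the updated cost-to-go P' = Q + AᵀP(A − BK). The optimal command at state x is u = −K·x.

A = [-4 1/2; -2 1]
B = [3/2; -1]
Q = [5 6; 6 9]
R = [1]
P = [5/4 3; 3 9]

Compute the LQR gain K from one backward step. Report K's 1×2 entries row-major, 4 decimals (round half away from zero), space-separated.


3.5410 -1.3279

BᵀP = [-1.1250 -4.5000]
S = R + BᵀPB = [1] + [2.8125] = [3.8125]
BᵀPA = [13.5000 -5.0625]
K = S⁻¹·BᵀPA = [3.5410 -1.3279]
A−BK = [-9.3115 2.4918; 1.5410 -0.3279]
AᵀP(A−BK) = [56.1967 -17.5738; -17.5738 5.5902]
P' = Q + AᵀP(A−BK) = [61.1967 -11.5738; -11.5738 14.5902]
tr(P') = 75.7869


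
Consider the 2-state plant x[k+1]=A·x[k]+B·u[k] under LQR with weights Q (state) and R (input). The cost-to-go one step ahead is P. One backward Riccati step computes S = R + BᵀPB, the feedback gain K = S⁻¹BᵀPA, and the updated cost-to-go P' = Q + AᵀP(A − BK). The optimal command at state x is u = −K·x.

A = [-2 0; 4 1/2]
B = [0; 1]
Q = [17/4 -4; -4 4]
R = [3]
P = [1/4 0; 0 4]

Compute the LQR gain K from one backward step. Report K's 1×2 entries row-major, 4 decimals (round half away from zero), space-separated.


2.2857 0.2857

BᵀP = [0.0000 4.0000]
S = R + BᵀPB = [3] + [4.0000] = [7.0000]
BᵀPA = [16.0000 2.0000]
K = S⁻¹·BᵀPA = [2.2857 0.2857]
A−BK = [-2.0000 0.0000; 1.7143 0.2143]
AᵀP(A−BK) = [28.4286 3.4286; 3.4286 0.4286]
P' = Q + AᵀP(A−BK) = [32.6786 -0.5714; -0.5714 4.4286]
tr(P') = 37.1071


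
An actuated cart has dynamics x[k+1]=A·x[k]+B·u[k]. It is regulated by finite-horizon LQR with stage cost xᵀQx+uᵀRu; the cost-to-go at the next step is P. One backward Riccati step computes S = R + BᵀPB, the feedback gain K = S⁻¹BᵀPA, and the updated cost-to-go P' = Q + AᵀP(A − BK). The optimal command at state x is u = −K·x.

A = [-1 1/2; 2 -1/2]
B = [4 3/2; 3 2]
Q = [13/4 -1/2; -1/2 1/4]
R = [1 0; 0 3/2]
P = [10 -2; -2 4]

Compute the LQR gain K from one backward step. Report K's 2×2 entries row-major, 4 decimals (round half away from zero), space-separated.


BᵀP = [34.0000 4.0000; 11.0000 5.0000]
S = R + BᵀPB = [1 0; 0 3/2] + [148.0000 59.0000; 59.0000 26.5000] = [149.0000 59.0000; 59.0000 28.0000]
BᵀPA = [-26.0000 15.0000; -1.0000 3.0000]
K = S⁻¹·BᵀPA = [-0.9682 0.3517; 2.0043 -0.6339]
A−BK = [-0.1339 0.0441; 0.8958 -0.2873]
AᵀP(A−BK) = [10.8321 -3.4906; -3.4906 1.1266]
P' = Q + AᵀP(A−BK) = [14.0821 -3.9906; -3.9906 1.3766]
tr(P') = 15.4588

-0.9682 0.3517 2.0043 -0.6339


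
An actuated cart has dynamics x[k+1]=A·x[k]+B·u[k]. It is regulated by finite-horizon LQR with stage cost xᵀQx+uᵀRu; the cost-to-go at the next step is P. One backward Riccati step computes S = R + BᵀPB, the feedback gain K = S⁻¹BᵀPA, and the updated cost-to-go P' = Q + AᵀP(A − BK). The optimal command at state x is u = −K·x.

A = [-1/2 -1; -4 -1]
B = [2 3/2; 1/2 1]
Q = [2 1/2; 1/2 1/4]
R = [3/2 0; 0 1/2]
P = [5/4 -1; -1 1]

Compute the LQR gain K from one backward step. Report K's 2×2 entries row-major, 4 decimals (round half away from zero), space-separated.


1.0588 -0.0235 -0.0196 -0.2588

BᵀP = [2.0000 -1.5000; 0.8750 -0.5000]
S = R + BᵀPB = [3/2 0; 0 1/2] + [3.2500 1.5000; 1.5000 0.8125] = [4.7500 1.5000; 1.5000 1.3125]
BᵀPA = [5.0000 -0.5000; 1.5625 -0.3750]
K = S⁻¹·BᵀPA = [1.0588 -0.0235; -0.0196 -0.2588]
A−BK = [-2.5882 -0.5647; -4.5098 -0.7294]
AᵀP(A−BK) = [7.0490 0.6471; 0.6471 0.1412]
P' = Q + AᵀP(A−BK) = [9.0490 1.1471; 1.1471 0.3912]
tr(P') = 9.4402


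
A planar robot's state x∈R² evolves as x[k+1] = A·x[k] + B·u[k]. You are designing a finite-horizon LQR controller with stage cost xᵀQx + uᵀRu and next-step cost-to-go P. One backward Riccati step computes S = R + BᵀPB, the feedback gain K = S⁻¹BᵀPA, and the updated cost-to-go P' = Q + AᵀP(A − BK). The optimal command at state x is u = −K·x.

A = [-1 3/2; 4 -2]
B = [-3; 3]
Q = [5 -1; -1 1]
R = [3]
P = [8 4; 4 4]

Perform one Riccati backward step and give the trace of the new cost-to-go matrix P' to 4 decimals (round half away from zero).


44.0000

BᵀP = [-12.0000 0.0000]
S = R + BᵀPB = [3] + [36.0000] = [39.0000]
BᵀPA = [12.0000 -18.0000]
K = S⁻¹·BᵀPA = [0.3077 -0.4615]
A−BK = [-0.0769 0.1154; 3.0769 -0.6154]
AᵀP(A−BK) = [36.3077 -6.4615; -6.4615 1.6923]
P' = Q + AᵀP(A−BK) = [41.3077 -7.4615; -7.4615 2.6923]
tr(P') = 44.0000


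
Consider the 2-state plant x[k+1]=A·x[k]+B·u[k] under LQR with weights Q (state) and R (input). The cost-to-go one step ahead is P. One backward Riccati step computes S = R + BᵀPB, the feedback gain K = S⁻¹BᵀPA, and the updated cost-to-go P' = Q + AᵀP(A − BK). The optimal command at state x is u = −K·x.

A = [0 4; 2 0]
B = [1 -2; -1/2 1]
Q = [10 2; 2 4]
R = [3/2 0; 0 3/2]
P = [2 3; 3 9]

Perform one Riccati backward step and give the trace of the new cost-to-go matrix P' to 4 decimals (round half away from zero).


BᵀP = [0.5000 -1.5000; -1.0000 3.0000]
S = R + BᵀPB = [3/2 0; 0 3/2] + [1.2500 -2.5000; -2.5000 5.0000] = [2.7500 -2.5000; -2.5000 6.5000]
BᵀPA = [-3.0000 2.0000; 6.0000 -4.0000]
K = S⁻¹·BᵀPA = [-0.3871 0.2581; 0.7742 -0.5161]
A−BK = [1.9355 2.7097; 1.0323 0.6452]
AᵀP(A−BK) = [30.1935 27.8710; 27.8710 29.4194]
P' = Q + AᵀP(A−BK) = [40.1935 29.8710; 29.8710 33.4194]
tr(P') = 73.6129

73.6129


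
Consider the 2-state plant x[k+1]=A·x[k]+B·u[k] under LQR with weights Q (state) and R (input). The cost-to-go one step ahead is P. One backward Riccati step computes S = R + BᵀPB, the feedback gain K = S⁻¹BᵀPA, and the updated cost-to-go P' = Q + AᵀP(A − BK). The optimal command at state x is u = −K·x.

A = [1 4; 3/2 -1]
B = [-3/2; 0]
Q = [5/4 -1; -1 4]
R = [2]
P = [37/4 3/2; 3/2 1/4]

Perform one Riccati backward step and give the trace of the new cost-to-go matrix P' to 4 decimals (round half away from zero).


18.4700

BᵀP = [-13.8750 -2.2500]
S = R + BᵀPB = [2] + [20.8125] = [22.8125]
BᵀPA = [-17.2500 -53.2500]
K = S⁻¹·BᵀPA = [-0.7562 -2.3342]
A−BK = [-0.1342 0.4986; 1.5000 -1.0000]
AᵀP(A−BK) = [1.2687 3.8592; 3.8592 11.9514]
P' = Q + AᵀP(A−BK) = [2.5187 2.8592; 2.8592 15.9514]
tr(P') = 18.4700


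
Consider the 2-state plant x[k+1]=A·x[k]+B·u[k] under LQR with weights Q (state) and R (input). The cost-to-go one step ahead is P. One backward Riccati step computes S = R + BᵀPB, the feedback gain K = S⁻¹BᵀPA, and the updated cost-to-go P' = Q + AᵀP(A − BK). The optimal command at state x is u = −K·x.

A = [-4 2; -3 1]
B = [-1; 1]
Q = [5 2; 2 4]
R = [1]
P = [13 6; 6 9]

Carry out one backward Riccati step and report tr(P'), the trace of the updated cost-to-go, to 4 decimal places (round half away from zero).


BᵀP = [-7.0000 3.0000]
S = R + BᵀPB = [1] + [10.0000] = [11.0000]
BᵀPA = [19.0000 -11.0000]
K = S⁻¹·BᵀPA = [1.7273 -1.0000]
A−BK = [-2.2727 1.0000; -4.7273 2.0000]
AᵀP(A−BK) = [400.1818 -172.0000; -172.0000 74.0000]
P' = Q + AᵀP(A−BK) = [405.1818 -170.0000; -170.0000 78.0000]
tr(P') = 483.1818

483.1818


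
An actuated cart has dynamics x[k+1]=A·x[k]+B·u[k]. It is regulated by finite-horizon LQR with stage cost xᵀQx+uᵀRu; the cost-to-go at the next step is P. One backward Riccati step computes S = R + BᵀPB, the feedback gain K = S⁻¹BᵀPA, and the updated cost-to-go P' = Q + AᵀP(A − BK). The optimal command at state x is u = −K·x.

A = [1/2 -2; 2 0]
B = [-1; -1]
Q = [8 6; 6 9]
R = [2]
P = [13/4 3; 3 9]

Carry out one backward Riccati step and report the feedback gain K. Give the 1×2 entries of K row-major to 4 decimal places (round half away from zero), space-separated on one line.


BᵀP = [-6.2500 -12.0000]
S = R + BᵀPB = [2] + [18.2500] = [20.2500]
BᵀPA = [-27.1250 12.5000]
K = S⁻¹·BᵀPA = [-1.3395 0.6173]
A−BK = [-0.8395 -1.3827; 0.6605 0.6173]
AᵀP(A−BK) = [6.4784 1.4938; 1.4938 5.2840]
P' = Q + AᵀP(A−BK) = [14.4784 7.4938; 7.4938 14.2840]
tr(P') = 28.7623

-1.3395 0.6173


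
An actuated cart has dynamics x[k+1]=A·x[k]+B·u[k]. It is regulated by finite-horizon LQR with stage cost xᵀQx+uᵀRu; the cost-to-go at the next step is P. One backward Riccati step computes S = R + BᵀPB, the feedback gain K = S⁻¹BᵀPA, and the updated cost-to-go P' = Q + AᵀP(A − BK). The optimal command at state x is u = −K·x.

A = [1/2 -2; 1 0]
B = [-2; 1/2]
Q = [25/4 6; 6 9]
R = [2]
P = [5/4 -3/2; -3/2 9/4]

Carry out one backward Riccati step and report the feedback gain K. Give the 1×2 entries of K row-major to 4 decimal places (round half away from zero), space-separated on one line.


BᵀP = [-3.2500 4.1250]
S = R + BᵀPB = [2] + [8.5625] = [10.5625]
BᵀPA = [2.5000 6.5000]
K = S⁻¹·BᵀPA = [0.2367 0.6154]
A−BK = [0.9734 -0.7692; 0.8817 -0.3077]
AᵀP(A−BK) = [0.4708 0.2115; 0.2115 1.0000]
P' = Q + AᵀP(A−BK) = [6.7208 6.2115; 6.2115 10.0000]
tr(P') = 16.7208

0.2367 0.6154


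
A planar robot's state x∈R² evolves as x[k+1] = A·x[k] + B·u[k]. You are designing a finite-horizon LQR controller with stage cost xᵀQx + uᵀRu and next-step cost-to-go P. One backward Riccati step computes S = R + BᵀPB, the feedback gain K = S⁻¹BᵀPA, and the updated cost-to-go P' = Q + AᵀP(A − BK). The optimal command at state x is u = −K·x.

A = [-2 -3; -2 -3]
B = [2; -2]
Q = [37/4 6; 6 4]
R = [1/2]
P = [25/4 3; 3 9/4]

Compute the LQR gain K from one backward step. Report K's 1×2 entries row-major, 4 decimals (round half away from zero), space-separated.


BᵀP = [6.5000 1.5000]
S = R + BᵀPB = [1/2] + [10.0000] = [10.5000]
BᵀPA = [-16.0000 -24.0000]
K = S⁻¹·BᵀPA = [-1.5238 -2.2857]
A−BK = [1.0476 1.5714; -5.0476 -7.5714]
AᵀP(A−BK) = [33.6190 50.4286; 50.4286 75.6429]
P' = Q + AᵀP(A−BK) = [42.8690 56.4286; 56.4286 79.6429]
tr(P') = 122.5119

-1.5238 -2.2857


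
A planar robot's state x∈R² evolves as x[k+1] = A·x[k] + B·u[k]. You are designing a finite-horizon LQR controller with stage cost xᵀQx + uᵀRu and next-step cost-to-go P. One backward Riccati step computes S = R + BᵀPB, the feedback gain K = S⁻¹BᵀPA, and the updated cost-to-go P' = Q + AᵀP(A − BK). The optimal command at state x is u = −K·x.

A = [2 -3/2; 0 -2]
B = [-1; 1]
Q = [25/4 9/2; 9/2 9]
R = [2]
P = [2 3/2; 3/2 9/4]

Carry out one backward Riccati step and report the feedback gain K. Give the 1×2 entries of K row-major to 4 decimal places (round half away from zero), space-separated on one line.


BᵀP = [-0.5000 0.7500]
S = R + BᵀPB = [2] + [1.2500] = [3.2500]
BᵀPA = [-1.0000 -0.7500]
K = S⁻¹·BᵀPA = [-0.3077 -0.2308]
A−BK = [1.6923 -1.7308; 0.3077 -1.7692]
AᵀP(A−BK) = [7.6923 -12.2308; -12.2308 22.3269]
P' = Q + AᵀP(A−BK) = [13.9423 -7.7308; -7.7308 31.3269]
tr(P') = 45.2692

-0.3077 -0.2308


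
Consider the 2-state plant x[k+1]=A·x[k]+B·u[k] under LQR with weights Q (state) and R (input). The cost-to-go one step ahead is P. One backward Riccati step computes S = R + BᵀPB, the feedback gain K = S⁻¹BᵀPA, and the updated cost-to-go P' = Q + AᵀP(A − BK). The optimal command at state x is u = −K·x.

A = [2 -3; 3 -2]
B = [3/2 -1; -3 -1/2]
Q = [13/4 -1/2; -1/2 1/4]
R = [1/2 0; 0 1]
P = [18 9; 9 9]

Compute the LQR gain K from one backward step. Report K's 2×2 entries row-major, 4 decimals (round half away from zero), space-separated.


BᵀP = [0.0000 -13.5000; -22.5000 -13.5000]
S = R + BᵀPB = [1/2 0; 0 1] + [40.5000 6.7500; 6.7500 29.2500] = [41.0000 6.7500; 6.7500 30.2500]
BᵀPA = [-40.5000 27.0000; -85.5000 94.5000]
K = S⁻¹·BᵀPA = [-0.5424 0.1497; -2.7054 3.0906]
A−BK = [0.1082 -0.1340; 0.0201 -0.0055]
AᵀP(A−BK) = [7.7198 -8.6935; -8.6935 9.8998]
P' = Q + AᵀP(A−BK) = [10.9698 -9.1935; -9.1935 10.1498]
tr(P') = 21.1196

-0.5424 0.1497 -2.7054 3.0906


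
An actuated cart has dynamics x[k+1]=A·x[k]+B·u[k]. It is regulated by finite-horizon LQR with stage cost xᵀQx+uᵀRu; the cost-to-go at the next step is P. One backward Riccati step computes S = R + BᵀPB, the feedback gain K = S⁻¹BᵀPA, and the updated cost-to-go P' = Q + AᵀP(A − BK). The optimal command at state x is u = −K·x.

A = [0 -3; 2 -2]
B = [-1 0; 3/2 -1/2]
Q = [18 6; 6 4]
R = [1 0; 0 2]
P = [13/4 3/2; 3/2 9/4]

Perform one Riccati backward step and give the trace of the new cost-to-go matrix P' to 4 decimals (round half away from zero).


BᵀP = [-1.0000 1.8750; -0.7500 -1.1250]
S = R + BᵀPB = [1 0; 0 2] + [3.8125 -0.9375; -0.9375 0.5625] = [4.8125 -0.9375; -0.9375 2.5625]
BᵀPA = [3.7500 -0.7500; -2.2500 4.5000]
K = S⁻¹·BᵀPA = [0.6548 0.2005; -0.6385 1.8295]
A−BK = [0.6548 -2.7995; 0.6985 -1.3861]
AᵀP(A−BK) = [5.1078 -14.6357; -14.6357 48.1678]
P' = Q + AᵀP(A−BK) = [23.1078 -8.6357; -8.6357 52.1678]
tr(P') = 75.2756

75.2756


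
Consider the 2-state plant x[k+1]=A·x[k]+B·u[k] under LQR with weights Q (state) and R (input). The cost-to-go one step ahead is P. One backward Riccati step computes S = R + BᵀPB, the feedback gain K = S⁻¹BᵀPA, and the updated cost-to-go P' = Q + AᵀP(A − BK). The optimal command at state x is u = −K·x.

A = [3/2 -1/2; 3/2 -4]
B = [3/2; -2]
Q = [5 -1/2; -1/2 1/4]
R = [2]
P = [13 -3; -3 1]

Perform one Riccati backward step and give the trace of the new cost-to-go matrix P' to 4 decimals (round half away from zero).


BᵀP = [25.5000 -6.5000]
S = R + BᵀPB = [2] + [51.2500] = [53.2500]
BᵀPA = [28.5000 13.2500]
K = S⁻¹·BᵀPA = [0.5352 0.2488]
A−BK = [0.6972 -0.8732; 2.5704 -3.5023]
AᵀP(A−BK) = [2.7465 -2.5915; -2.5915 3.9531]
P' = Q + AᵀP(A−BK) = [7.7465 -3.0915; -3.0915 4.2031]
tr(P') = 11.9495

11.9495


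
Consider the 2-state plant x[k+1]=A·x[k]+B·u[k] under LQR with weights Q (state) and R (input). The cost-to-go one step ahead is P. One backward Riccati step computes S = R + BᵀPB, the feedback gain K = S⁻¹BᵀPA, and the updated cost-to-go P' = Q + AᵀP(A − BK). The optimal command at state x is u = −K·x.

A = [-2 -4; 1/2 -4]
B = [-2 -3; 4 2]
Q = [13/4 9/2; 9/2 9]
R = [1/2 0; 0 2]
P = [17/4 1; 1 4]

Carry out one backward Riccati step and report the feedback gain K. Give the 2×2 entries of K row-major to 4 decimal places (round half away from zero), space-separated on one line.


-0.2449 -2.2413 0.7720 2.6217

BᵀP = [-4.5000 14.0000; -10.7500 5.0000]
S = R + BᵀPB = [1/2 0; 0 2] + [65.0000 41.5000; 41.5000 42.2500] = [65.5000 41.5000; 41.5000 44.2500]
BᵀPA = [16.0000 -38.0000; 24.0000 23.0000]
K = S⁻¹·BᵀPA = [-0.2449 -2.2413; 0.7720 2.6217]
A−BK = [-0.1737 -0.6173; -0.0646 -0.2785]
AᵀP(A−BK) = [1.3893 4.9383; 4.9383 18.5320]
P' = Q + AᵀP(A−BK) = [4.6393 9.4383; 9.4383 27.5320]
tr(P') = 32.1714


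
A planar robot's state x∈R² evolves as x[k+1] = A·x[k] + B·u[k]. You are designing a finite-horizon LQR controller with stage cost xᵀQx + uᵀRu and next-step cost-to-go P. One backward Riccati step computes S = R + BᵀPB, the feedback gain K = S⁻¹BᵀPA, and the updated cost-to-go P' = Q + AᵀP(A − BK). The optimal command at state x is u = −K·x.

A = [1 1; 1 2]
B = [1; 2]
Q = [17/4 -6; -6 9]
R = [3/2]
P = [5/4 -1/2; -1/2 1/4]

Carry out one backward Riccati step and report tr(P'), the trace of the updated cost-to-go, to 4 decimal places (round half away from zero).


13.9286

BᵀP = [0.2500 0.0000]
S = R + BᵀPB = [3/2] + [0.2500] = [1.7500]
BᵀPA = [0.2500 0.2500]
K = S⁻¹·BᵀPA = [0.1429 0.1429]
A−BK = [0.8571 0.8571; 0.7143 1.7143]
AᵀP(A−BK) = [0.4643 0.2143; 0.2143 0.2143]
P' = Q + AᵀP(A−BK) = [4.7143 -5.7857; -5.7857 9.2143]
tr(P') = 13.9286


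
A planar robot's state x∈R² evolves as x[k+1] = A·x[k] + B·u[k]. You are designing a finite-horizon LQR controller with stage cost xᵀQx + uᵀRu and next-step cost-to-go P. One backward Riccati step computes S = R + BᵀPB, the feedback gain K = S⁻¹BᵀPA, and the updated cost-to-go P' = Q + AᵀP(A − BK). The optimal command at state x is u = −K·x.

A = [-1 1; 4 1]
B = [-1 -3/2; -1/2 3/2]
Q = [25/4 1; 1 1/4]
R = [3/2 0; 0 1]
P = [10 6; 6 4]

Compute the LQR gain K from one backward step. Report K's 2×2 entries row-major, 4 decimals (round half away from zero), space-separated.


-1.3077 -1.0549 0.6923 -0.1978

BᵀP = [-13.0000 -8.0000; -6.0000 -3.0000]
S = R + BᵀPB = [3/2 0; 0 1] + [17.0000 7.5000; 7.5000 4.5000] = [18.5000 7.5000; 7.5000 5.5000]
BᵀPA = [-19.0000 -21.0000; -6.0000 -9.0000]
K = S⁻¹·BᵀPA = [-1.3077 -1.0549; 0.6923 -0.1978]
A−BK = [-1.2692 -0.3516; 2.3077 0.7692]
AᵀP(A−BK) = [5.3077 2.7692; 2.7692 2.0659]
P' = Q + AᵀP(A−BK) = [11.5577 3.7692; 3.7692 2.3159]
tr(P') = 13.8736


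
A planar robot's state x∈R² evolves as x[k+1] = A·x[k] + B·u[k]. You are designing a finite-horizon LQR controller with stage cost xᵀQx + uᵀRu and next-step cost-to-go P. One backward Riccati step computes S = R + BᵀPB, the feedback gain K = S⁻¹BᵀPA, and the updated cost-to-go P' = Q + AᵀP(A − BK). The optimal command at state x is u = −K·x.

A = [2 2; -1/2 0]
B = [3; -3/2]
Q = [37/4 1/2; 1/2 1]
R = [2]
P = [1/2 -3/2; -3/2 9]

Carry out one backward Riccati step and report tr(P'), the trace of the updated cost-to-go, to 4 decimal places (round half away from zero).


BᵀP = [3.7500 -18.0000]
S = R + BᵀPB = [2] + [38.2500] = [40.2500]
BᵀPA = [16.5000 7.5000]
K = S⁻¹·BᵀPA = [0.4099 0.1863]
A−BK = [0.7702 1.4410; 0.1149 0.2795]
AᵀP(A−BK) = [0.4860 0.4255; 0.4255 0.6025]
P' = Q + AᵀP(A−BK) = [9.7360 0.9255; 0.9255 1.6025]
tr(P') = 11.3385

11.3385


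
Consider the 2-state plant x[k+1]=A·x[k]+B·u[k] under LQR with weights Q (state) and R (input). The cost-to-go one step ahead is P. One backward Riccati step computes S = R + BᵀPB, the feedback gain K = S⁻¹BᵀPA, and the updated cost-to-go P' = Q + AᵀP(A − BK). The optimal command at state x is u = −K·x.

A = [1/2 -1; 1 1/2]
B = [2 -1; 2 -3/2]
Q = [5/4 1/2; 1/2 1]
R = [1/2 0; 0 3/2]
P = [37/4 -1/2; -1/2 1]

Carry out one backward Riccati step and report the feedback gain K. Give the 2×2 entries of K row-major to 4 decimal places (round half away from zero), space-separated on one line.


0.1762 -0.6192 -0.1655 -0.3274

BᵀP = [17.5000 1.0000; -8.5000 -1.0000]
S = R + BᵀPB = [1/2 0; 0 3/2] + [37.0000 -19.0000; -19.0000 10.0000] = [37.5000 -19.0000; -19.0000 11.5000]
BᵀPA = [9.7500 -17.0000; -5.2500 8.0000]
K = S⁻¹·BᵀPA = [0.1762 -0.6192; -0.1655 -0.3274]
A−BK = [-0.0178 -0.0890; 0.3995 1.2473]
AᵀP(A−BK) = [0.2262 0.5685; 0.5685 2.0925]
P' = Q + AᵀP(A−BK) = [1.4762 1.0685; 1.0685 3.0925]
tr(P') = 4.5687


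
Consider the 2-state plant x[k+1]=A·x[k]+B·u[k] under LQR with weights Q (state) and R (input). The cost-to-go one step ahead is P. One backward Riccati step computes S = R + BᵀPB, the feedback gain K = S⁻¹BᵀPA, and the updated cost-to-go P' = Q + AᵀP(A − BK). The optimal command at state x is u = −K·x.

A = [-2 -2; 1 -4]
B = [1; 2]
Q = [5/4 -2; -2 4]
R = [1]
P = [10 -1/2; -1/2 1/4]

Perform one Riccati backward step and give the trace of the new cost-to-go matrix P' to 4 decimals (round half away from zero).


18.7000

BᵀP = [9.0000 0.0000]
S = R + BᵀPB = [1] + [9.0000] = [10.0000]
BᵀPA = [-18.0000 -18.0000]
K = S⁻¹·BᵀPA = [-1.8000 -1.8000]
A−BK = [-0.2000 -0.2000; 4.6000 -0.4000]
AᵀP(A−BK) = [9.8500 3.6000; 3.6000 3.6000]
P' = Q + AᵀP(A−BK) = [11.1000 1.6000; 1.6000 7.6000]
tr(P') = 18.7000


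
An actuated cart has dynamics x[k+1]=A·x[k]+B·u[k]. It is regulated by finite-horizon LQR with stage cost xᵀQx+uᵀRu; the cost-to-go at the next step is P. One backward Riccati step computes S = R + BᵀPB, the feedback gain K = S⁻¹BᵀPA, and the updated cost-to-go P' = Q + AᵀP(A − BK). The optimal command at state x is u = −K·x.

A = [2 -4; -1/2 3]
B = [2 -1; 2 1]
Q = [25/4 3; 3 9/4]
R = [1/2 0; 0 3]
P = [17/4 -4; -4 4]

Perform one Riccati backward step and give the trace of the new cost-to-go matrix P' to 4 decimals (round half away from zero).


BᵀP = [0.5000 0.0000; -8.2500 8.0000]
S = R + BᵀPB = [1/2 0; 0 3] + [1.0000 -0.5000; -0.5000 16.2500] = [1.5000 -0.5000; -0.5000 19.2500]
BᵀPA = [1.0000 -2.0000; -20.5000 57.0000]
K = S⁻¹·BᵀPA = [0.3144 -0.3493; -1.0568 2.9520]
A−BK = [0.3144 -0.3493; -0.0721 0.7467]
AᵀP(A−BK) = [4.0218 -11.1354; -11.1354 31.0393]
P' = Q + AᵀP(A−BK) = [10.2718 -8.1354; -8.1354 33.2893]
tr(P') = 43.5611

43.5611


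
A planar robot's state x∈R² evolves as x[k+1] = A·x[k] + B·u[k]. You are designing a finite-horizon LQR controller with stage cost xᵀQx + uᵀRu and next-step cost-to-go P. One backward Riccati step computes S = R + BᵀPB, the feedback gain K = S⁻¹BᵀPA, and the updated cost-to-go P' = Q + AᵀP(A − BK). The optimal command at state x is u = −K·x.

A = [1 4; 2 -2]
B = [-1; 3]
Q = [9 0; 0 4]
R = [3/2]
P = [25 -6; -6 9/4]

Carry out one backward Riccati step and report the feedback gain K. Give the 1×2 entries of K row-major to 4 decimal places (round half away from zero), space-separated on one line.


BᵀP = [-43.0000 12.7500]
S = R + BᵀPB = [3/2] + [81.2500] = [82.7500]
BᵀPA = [-17.5000 -197.5000]
K = S⁻¹·BᵀPA = [-0.2115 -2.3867]
A−BK = [0.7885 1.6133; 2.6344 5.1601]
AᵀP(A−BK) = [6.2991 13.2326; 13.2326 33.6254]
P' = Q + AᵀP(A−BK) = [15.2991 13.2326; 13.2326 37.6254]
tr(P') = 52.9245

-0.2115 -2.3867


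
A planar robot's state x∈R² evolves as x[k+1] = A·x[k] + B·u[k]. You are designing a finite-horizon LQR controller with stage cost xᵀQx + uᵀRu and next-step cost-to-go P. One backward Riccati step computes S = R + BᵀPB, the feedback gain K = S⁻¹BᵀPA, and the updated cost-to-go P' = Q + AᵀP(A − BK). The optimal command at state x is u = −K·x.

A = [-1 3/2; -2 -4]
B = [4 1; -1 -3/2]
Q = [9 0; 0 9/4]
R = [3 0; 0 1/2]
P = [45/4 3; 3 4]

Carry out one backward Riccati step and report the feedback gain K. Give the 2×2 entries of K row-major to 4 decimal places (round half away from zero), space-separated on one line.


BᵀP = [42.0000 8.0000; 6.7500 -3.0000]
S = R + BᵀPB = [3 0; 0 1/2] + [160.0000 30.0000; 30.0000 11.2500] = [163.0000 30.0000; 30.0000 11.7500]
BᵀPA = [-58.0000 31.0000; -0.7500 22.1250]
K = S⁻¹·BᵀPA = [-0.6491 -0.2950; 1.5934 2.6362]
A−BK = [0.0030 0.0438; -0.2589 -0.3407]
AᵀP(A−BK) = [2.7972 2.9921; 2.9921 4.1322]
P' = Q + AᵀP(A−BK) = [11.7972 2.9921; 2.9921 6.3822]
tr(P') = 18.1794

-0.6491 -0.2950 1.5934 2.6362


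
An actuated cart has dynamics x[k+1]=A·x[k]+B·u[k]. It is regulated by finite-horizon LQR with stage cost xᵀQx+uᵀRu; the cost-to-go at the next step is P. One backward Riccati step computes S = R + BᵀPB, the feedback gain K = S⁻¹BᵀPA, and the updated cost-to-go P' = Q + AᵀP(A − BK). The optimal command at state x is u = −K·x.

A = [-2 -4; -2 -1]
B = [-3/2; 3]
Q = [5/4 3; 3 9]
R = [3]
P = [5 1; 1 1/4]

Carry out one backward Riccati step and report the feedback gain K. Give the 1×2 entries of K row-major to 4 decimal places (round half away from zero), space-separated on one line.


BᵀP = [-4.5000 -0.7500]
S = R + BᵀPB = [3] + [4.5000] = [7.5000]
BᵀPA = [10.5000 18.7500]
K = S⁻¹·BᵀPA = [1.4000 2.5000]
A−BK = [0.1000 -0.2500; -6.2000 -8.5000]
AᵀP(A−BK) = [14.3000 24.2500; 24.2500 41.3750]
P' = Q + AᵀP(A−BK) = [15.5500 27.2500; 27.2500 50.3750]
tr(P') = 65.9250

1.4000 2.5000


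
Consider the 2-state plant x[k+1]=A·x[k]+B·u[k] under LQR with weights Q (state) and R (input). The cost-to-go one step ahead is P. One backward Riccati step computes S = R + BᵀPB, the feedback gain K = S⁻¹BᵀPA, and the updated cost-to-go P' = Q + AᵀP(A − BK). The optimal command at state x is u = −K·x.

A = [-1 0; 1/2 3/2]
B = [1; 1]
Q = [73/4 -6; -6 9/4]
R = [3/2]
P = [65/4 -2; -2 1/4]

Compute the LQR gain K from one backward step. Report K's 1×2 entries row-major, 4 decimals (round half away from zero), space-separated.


BᵀP = [14.2500 -1.7500]
S = R + BᵀPB = [3/2] + [12.5000] = [14.0000]
BᵀPA = [-15.1250 -2.6250]
K = S⁻¹·BᵀPA = [-1.0804 -0.1875]
A−BK = [0.0804 0.1875; 1.5804 1.6875]
AᵀP(A−BK) = [1.9721 0.3516; 0.3516 0.0703]
P' = Q + AᵀP(A−BK) = [20.2221 -5.6484; -5.6484 2.3203]
tr(P') = 22.5424

-1.0804 -0.1875


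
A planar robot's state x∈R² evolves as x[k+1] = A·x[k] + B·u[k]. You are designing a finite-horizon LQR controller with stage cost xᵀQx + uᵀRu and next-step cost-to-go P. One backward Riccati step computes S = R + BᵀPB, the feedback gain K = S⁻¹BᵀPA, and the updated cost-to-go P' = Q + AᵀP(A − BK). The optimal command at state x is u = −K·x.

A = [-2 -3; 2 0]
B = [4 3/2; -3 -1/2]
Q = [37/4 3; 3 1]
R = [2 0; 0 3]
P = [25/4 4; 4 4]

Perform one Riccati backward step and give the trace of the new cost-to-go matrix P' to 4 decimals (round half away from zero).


BᵀP = [13.0000 4.0000; 7.3750 4.0000]
S = R + BᵀPB = [2 0; 0 3] + [40.0000 17.5000; 17.5000 9.0625] = [42.0000 17.5000; 17.5000 12.0625]
BᵀPA = [-18.0000 -39.0000; -6.7500 -22.1250]
K = S⁻¹·BᵀPA = [-0.4941 -0.4155; 0.1572 -1.2314]
A−BK = [-0.2595 0.5090; 0.5964 -1.8621]
AᵀP(A−BK) = [1.1678 -2.2907; -2.2907 12.8010]
P' = Q + AᵀP(A−BK) = [10.4178 0.7093; 0.7093 13.8010]
tr(P') = 24.2188

24.2188


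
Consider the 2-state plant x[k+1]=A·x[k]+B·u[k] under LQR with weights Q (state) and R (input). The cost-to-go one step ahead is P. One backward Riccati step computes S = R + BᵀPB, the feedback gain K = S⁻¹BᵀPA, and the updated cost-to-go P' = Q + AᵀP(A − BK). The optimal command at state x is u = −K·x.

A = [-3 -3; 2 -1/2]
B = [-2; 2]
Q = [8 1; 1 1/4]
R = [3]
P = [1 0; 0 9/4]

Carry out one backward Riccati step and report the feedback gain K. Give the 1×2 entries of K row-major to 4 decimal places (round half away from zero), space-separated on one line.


BᵀP = [-2.0000 4.5000]
S = R + BᵀPB = [3] + [13.0000] = [16.0000]
BᵀPA = [15.0000 3.7500]
K = S⁻¹·BᵀPA = [0.9375 0.2344]
A−BK = [-1.1250 -2.5313; 0.1250 -0.9688]
AᵀP(A−BK) = [3.9375 3.2344; 3.2344 8.6836]
P' = Q + AᵀP(A−BK) = [11.9375 4.2344; 4.2344 8.9336]
tr(P') = 20.8711

0.9375 0.2344


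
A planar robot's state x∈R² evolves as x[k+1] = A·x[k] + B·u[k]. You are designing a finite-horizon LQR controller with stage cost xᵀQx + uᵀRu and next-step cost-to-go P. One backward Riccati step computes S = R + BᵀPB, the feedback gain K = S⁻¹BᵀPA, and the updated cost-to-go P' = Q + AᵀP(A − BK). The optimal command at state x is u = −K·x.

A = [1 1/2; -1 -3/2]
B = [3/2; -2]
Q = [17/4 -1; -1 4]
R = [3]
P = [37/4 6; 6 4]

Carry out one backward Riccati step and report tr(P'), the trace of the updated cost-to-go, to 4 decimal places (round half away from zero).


11.5287

BᵀP = [1.8750 1.0000]
S = R + BᵀPB = [3] + [0.8125] = [3.8125]
BᵀPA = [0.8750 -0.5625]
K = S⁻¹·BᵀPA = [0.2295 -0.1475]
A−BK = [0.6557 0.7213; -0.5410 -1.7951]
AᵀP(A−BK) = [1.0492 -1.2459; -1.2459 2.2295]
P' = Q + AᵀP(A−BK) = [5.2992 -2.2459; -2.2459 6.2295]
tr(P') = 11.5287


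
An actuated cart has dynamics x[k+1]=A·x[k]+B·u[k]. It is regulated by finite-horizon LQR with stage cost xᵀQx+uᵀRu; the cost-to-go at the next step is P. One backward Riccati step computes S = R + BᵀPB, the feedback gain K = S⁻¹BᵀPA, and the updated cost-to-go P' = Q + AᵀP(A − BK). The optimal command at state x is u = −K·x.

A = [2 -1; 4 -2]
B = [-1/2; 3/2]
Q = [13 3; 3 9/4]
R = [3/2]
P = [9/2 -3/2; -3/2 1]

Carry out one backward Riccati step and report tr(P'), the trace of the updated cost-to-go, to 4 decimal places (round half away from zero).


27.7500

BᵀP = [-4.5000 2.2500]
S = R + BᵀPB = [3/2] + [5.6250] = [7.1250]
BᵀPA = [0.0000 0.0000]
K = S⁻¹·BᵀPA = [0.0000 0.0000]
A−BK = [2.0000 -1.0000; 4.0000 -2.0000]
AᵀP(A−BK) = [10.0000 -5.0000; -5.0000 2.5000]
P' = Q + AᵀP(A−BK) = [23.0000 -2.0000; -2.0000 4.7500]
tr(P') = 27.7500


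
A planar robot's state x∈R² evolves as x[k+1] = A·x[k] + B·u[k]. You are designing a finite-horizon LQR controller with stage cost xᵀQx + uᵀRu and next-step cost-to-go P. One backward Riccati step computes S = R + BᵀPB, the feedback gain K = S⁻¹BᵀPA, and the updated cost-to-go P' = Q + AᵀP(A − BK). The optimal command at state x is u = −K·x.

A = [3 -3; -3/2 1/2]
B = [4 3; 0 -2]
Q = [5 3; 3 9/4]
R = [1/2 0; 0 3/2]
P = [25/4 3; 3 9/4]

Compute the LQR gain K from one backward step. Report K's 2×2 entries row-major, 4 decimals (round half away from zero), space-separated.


BᵀP = [25.0000 12.0000; 12.7500 4.5000]
S = R + BᵀPB = [1/2 0; 0 3/2] + [100.0000 51.0000; 51.0000 29.2500] = [100.5000 51.0000; 51.0000 30.7500]
BᵀPA = [57.0000 -69.0000; 31.5000 -36.0000]
K = S⁻¹·BᵀPA = [0.2989 -0.5839; 0.5287 -0.2023]
A−BK = [0.2184 -0.0575; -0.4425 0.0954]
AᵀP(A−BK) = [0.6228 -0.2823; -0.2823 0.2401]
P' = Q + AᵀP(A−BK) = [5.6228 2.7177; 2.7177 2.4901]
tr(P') = 8.1129

0.2989 -0.5839 0.5287 -0.2023


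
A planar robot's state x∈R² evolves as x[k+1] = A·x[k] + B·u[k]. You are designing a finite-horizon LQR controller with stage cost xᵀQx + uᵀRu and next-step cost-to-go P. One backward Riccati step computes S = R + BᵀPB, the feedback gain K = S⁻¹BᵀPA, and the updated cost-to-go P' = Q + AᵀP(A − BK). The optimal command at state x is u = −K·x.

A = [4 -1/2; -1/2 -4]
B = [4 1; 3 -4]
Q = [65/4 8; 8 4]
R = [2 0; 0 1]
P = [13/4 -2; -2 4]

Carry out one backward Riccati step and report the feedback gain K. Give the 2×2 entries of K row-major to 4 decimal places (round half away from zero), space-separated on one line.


0.7741 -0.3024 0.7236 0.7555

BᵀP = [7.0000 4.0000; 11.2500 -18.0000]
S = R + BᵀPB = [2 0; 0 1] + [40.0000 -9.0000; -9.0000 83.2500] = [42.0000 -9.0000; -9.0000 84.2500]
BᵀPA = [26.0000 -19.5000; 54.0000 66.3750]
K = S⁻¹·BᵀPA = [0.7741 -0.3024; 0.7236 0.7555]
A−BK = [0.1799 -0.0460; 0.0722 -0.0707]
AᵀP(A−BK) = [1.7962 0.0633; 0.0633 0.7676]
P' = Q + AᵀP(A−BK) = [18.0462 8.0633; 8.0633 4.7676]
tr(P') = 22.8138
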